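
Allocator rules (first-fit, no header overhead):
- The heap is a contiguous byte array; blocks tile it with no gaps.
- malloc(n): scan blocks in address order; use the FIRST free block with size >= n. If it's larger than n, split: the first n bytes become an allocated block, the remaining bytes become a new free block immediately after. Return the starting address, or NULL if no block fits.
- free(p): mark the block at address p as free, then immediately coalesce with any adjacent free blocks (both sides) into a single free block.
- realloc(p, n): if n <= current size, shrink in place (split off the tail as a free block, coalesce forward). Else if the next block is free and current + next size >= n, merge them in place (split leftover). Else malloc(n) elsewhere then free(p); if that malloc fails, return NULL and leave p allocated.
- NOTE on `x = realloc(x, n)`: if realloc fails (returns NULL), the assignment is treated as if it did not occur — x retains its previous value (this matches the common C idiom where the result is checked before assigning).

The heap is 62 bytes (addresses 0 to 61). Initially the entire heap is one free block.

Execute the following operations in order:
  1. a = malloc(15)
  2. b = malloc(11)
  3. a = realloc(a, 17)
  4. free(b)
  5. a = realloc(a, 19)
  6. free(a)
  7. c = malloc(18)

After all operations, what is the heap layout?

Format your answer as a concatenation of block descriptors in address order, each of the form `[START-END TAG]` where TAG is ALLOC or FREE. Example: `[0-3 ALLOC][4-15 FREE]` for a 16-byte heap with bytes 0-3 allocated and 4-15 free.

Answer: [0-17 ALLOC][18-61 FREE]

Derivation:
Op 1: a = malloc(15) -> a = 0; heap: [0-14 ALLOC][15-61 FREE]
Op 2: b = malloc(11) -> b = 15; heap: [0-14 ALLOC][15-25 ALLOC][26-61 FREE]
Op 3: a = realloc(a, 17) -> a = 26; heap: [0-14 FREE][15-25 ALLOC][26-42 ALLOC][43-61 FREE]
Op 4: free(b) -> (freed b); heap: [0-25 FREE][26-42 ALLOC][43-61 FREE]
Op 5: a = realloc(a, 19) -> a = 26; heap: [0-25 FREE][26-44 ALLOC][45-61 FREE]
Op 6: free(a) -> (freed a); heap: [0-61 FREE]
Op 7: c = malloc(18) -> c = 0; heap: [0-17 ALLOC][18-61 FREE]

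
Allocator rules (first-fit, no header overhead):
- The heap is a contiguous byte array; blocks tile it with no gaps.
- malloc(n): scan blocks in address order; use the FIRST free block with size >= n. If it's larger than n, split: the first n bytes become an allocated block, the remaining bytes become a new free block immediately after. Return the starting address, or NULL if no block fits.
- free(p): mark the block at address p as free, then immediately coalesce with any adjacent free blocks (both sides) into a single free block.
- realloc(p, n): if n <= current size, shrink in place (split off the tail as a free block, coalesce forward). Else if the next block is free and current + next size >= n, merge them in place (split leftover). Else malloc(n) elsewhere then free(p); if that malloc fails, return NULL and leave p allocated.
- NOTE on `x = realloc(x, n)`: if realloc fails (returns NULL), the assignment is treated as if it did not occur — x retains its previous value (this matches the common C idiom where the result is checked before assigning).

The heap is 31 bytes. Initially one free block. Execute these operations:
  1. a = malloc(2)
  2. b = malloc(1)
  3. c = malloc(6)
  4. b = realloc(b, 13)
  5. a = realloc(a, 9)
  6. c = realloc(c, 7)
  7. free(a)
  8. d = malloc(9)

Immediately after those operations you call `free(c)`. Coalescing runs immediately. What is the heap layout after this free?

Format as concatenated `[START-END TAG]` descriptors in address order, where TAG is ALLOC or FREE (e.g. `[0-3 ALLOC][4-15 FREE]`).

Answer: [0-8 FREE][9-21 ALLOC][22-30 ALLOC]

Derivation:
Op 1: a = malloc(2) -> a = 0; heap: [0-1 ALLOC][2-30 FREE]
Op 2: b = malloc(1) -> b = 2; heap: [0-1 ALLOC][2-2 ALLOC][3-30 FREE]
Op 3: c = malloc(6) -> c = 3; heap: [0-1 ALLOC][2-2 ALLOC][3-8 ALLOC][9-30 FREE]
Op 4: b = realloc(b, 13) -> b = 9; heap: [0-1 ALLOC][2-2 FREE][3-8 ALLOC][9-21 ALLOC][22-30 FREE]
Op 5: a = realloc(a, 9) -> a = 22; heap: [0-2 FREE][3-8 ALLOC][9-21 ALLOC][22-30 ALLOC]
Op 6: c = realloc(c, 7) -> NULL (c unchanged); heap: [0-2 FREE][3-8 ALLOC][9-21 ALLOC][22-30 ALLOC]
Op 7: free(a) -> (freed a); heap: [0-2 FREE][3-8 ALLOC][9-21 ALLOC][22-30 FREE]
Op 8: d = malloc(9) -> d = 22; heap: [0-2 FREE][3-8 ALLOC][9-21 ALLOC][22-30 ALLOC]
free(c): c = 3 -> block [3-8 ALLOC]; mark free, coalesce with adjacent free neighbors -> [0-8 FREE][9-21 ALLOC][22-30 ALLOC]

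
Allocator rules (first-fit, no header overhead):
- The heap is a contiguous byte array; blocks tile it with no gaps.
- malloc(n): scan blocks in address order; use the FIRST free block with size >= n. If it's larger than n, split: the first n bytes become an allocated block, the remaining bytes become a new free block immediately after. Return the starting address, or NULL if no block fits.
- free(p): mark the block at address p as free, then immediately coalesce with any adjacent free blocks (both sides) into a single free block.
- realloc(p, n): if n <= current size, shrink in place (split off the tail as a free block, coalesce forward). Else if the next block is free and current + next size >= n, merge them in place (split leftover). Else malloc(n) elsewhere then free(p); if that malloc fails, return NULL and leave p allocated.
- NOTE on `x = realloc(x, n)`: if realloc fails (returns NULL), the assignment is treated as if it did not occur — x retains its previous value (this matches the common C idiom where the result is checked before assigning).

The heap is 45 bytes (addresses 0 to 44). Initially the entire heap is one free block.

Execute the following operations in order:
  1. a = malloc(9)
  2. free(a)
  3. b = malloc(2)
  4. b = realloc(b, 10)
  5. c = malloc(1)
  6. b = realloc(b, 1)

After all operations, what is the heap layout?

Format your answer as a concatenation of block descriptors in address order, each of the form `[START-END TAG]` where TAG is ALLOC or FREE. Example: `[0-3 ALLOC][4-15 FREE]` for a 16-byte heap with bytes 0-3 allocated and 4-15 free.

Op 1: a = malloc(9) -> a = 0; heap: [0-8 ALLOC][9-44 FREE]
Op 2: free(a) -> (freed a); heap: [0-44 FREE]
Op 3: b = malloc(2) -> b = 0; heap: [0-1 ALLOC][2-44 FREE]
Op 4: b = realloc(b, 10) -> b = 0; heap: [0-9 ALLOC][10-44 FREE]
Op 5: c = malloc(1) -> c = 10; heap: [0-9 ALLOC][10-10 ALLOC][11-44 FREE]
Op 6: b = realloc(b, 1) -> b = 0; heap: [0-0 ALLOC][1-9 FREE][10-10 ALLOC][11-44 FREE]

Answer: [0-0 ALLOC][1-9 FREE][10-10 ALLOC][11-44 FREE]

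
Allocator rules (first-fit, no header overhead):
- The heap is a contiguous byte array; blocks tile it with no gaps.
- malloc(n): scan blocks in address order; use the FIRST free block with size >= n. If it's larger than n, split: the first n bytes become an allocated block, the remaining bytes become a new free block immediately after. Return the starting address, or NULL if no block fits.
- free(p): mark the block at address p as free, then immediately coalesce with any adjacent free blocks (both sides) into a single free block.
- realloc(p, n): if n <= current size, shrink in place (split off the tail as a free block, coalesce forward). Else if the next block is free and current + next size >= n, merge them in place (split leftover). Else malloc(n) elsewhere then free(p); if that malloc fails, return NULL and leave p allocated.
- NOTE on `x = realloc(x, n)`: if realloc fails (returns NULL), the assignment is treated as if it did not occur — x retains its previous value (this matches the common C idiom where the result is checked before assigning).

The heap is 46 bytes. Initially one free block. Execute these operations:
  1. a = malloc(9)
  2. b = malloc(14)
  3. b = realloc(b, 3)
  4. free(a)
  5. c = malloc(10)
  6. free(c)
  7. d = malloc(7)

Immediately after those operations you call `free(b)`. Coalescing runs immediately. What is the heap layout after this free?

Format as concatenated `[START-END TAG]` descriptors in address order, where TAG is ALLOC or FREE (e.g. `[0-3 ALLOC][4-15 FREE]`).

Answer: [0-6 ALLOC][7-45 FREE]

Derivation:
Op 1: a = malloc(9) -> a = 0; heap: [0-8 ALLOC][9-45 FREE]
Op 2: b = malloc(14) -> b = 9; heap: [0-8 ALLOC][9-22 ALLOC][23-45 FREE]
Op 3: b = realloc(b, 3) -> b = 9; heap: [0-8 ALLOC][9-11 ALLOC][12-45 FREE]
Op 4: free(a) -> (freed a); heap: [0-8 FREE][9-11 ALLOC][12-45 FREE]
Op 5: c = malloc(10) -> c = 12; heap: [0-8 FREE][9-11 ALLOC][12-21 ALLOC][22-45 FREE]
Op 6: free(c) -> (freed c); heap: [0-8 FREE][9-11 ALLOC][12-45 FREE]
Op 7: d = malloc(7) -> d = 0; heap: [0-6 ALLOC][7-8 FREE][9-11 ALLOC][12-45 FREE]
free(b): b = 9 -> block [9-11 ALLOC]; mark free, coalesce with adjacent free neighbors -> [0-6 ALLOC][7-45 FREE]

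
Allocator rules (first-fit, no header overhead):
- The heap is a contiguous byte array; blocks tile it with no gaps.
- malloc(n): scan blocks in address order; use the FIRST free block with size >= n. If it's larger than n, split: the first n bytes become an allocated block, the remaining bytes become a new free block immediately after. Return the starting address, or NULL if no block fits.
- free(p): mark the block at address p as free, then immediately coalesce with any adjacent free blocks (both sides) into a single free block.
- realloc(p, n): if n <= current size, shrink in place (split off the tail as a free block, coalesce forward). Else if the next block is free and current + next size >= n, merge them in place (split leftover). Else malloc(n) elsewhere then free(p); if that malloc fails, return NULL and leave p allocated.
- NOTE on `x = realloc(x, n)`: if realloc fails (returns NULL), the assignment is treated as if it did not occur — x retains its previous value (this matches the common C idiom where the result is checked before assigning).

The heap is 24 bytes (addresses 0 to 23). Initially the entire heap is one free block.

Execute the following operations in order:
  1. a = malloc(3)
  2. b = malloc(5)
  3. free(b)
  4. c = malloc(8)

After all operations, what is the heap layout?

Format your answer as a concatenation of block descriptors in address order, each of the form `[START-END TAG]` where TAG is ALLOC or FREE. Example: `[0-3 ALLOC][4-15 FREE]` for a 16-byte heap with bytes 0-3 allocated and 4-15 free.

Op 1: a = malloc(3) -> a = 0; heap: [0-2 ALLOC][3-23 FREE]
Op 2: b = malloc(5) -> b = 3; heap: [0-2 ALLOC][3-7 ALLOC][8-23 FREE]
Op 3: free(b) -> (freed b); heap: [0-2 ALLOC][3-23 FREE]
Op 4: c = malloc(8) -> c = 3; heap: [0-2 ALLOC][3-10 ALLOC][11-23 FREE]

Answer: [0-2 ALLOC][3-10 ALLOC][11-23 FREE]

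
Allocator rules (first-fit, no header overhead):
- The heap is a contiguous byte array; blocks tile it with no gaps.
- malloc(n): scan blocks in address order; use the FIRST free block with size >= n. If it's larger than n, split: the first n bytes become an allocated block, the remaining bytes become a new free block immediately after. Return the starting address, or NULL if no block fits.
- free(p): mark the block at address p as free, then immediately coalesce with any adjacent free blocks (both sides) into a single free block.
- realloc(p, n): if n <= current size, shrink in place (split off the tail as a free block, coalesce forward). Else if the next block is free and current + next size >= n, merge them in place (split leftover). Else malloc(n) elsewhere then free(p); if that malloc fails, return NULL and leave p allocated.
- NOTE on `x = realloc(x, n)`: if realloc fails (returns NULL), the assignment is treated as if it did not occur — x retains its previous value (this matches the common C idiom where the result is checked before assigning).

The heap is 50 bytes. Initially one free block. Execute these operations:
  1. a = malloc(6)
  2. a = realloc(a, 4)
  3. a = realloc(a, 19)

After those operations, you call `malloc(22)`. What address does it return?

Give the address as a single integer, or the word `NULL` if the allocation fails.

Answer: 19

Derivation:
Op 1: a = malloc(6) -> a = 0; heap: [0-5 ALLOC][6-49 FREE]
Op 2: a = realloc(a, 4) -> a = 0; heap: [0-3 ALLOC][4-49 FREE]
Op 3: a = realloc(a, 19) -> a = 0; heap: [0-18 ALLOC][19-49 FREE]
malloc(22): first-fit scan over [0-18 ALLOC][19-49 FREE] -> 19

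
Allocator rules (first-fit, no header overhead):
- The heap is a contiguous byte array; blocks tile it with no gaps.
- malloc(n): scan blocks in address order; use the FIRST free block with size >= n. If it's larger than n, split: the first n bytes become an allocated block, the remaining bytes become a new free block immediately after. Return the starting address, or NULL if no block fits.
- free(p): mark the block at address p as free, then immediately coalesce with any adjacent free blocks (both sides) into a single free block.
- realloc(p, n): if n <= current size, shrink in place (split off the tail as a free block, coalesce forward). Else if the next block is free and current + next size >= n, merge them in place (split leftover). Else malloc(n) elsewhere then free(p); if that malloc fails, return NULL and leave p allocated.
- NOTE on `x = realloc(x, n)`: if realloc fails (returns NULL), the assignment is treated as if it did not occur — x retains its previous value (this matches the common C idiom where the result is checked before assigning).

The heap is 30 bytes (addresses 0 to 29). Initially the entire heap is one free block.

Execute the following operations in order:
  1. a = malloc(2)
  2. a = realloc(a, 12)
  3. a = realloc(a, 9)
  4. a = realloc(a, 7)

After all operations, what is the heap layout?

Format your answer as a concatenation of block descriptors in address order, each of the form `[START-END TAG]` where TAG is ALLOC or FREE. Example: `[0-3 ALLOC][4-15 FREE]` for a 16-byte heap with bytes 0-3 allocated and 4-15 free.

Op 1: a = malloc(2) -> a = 0; heap: [0-1 ALLOC][2-29 FREE]
Op 2: a = realloc(a, 12) -> a = 0; heap: [0-11 ALLOC][12-29 FREE]
Op 3: a = realloc(a, 9) -> a = 0; heap: [0-8 ALLOC][9-29 FREE]
Op 4: a = realloc(a, 7) -> a = 0; heap: [0-6 ALLOC][7-29 FREE]

Answer: [0-6 ALLOC][7-29 FREE]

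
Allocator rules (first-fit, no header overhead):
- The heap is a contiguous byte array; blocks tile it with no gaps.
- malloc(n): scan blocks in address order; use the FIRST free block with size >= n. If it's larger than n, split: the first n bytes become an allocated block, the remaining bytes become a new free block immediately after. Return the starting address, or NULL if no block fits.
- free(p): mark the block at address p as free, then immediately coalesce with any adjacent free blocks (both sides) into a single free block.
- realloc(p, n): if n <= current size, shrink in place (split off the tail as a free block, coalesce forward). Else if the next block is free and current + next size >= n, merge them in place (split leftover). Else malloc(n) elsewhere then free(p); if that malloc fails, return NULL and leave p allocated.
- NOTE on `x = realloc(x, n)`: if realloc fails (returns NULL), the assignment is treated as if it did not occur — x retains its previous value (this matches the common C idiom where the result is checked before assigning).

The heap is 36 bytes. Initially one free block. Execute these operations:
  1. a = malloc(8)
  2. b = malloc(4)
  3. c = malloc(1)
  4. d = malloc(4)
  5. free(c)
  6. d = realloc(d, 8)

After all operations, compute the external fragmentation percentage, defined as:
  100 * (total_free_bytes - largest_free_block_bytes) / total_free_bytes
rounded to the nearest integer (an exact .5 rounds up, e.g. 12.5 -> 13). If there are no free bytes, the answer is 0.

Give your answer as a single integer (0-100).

Op 1: a = malloc(8) -> a = 0; heap: [0-7 ALLOC][8-35 FREE]
Op 2: b = malloc(4) -> b = 8; heap: [0-7 ALLOC][8-11 ALLOC][12-35 FREE]
Op 3: c = malloc(1) -> c = 12; heap: [0-7 ALLOC][8-11 ALLOC][12-12 ALLOC][13-35 FREE]
Op 4: d = malloc(4) -> d = 13; heap: [0-7 ALLOC][8-11 ALLOC][12-12 ALLOC][13-16 ALLOC][17-35 FREE]
Op 5: free(c) -> (freed c); heap: [0-7 ALLOC][8-11 ALLOC][12-12 FREE][13-16 ALLOC][17-35 FREE]
Op 6: d = realloc(d, 8) -> d = 13; heap: [0-7 ALLOC][8-11 ALLOC][12-12 FREE][13-20 ALLOC][21-35 FREE]
Free blocks: [1 15] total_free=16 largest=15 -> 100*(16-15)/16 = 100/16 = 6.25 -> rounds to 6

Answer: 6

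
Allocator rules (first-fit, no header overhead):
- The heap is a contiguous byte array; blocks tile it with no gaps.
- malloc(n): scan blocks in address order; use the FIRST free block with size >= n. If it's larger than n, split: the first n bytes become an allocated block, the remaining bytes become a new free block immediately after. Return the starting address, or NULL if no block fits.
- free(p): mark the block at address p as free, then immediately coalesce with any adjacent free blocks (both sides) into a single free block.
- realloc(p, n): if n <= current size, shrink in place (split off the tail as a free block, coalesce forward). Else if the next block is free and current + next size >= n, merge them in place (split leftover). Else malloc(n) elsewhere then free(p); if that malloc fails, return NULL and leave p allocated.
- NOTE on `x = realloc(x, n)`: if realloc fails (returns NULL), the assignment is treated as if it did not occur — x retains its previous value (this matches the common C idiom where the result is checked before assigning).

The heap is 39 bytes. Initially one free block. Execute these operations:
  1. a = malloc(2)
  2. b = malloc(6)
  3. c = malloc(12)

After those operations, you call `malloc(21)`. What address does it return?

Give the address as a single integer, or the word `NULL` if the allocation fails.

Op 1: a = malloc(2) -> a = 0; heap: [0-1 ALLOC][2-38 FREE]
Op 2: b = malloc(6) -> b = 2; heap: [0-1 ALLOC][2-7 ALLOC][8-38 FREE]
Op 3: c = malloc(12) -> c = 8; heap: [0-1 ALLOC][2-7 ALLOC][8-19 ALLOC][20-38 FREE]
malloc(21): first-fit scan over [0-1 ALLOC][2-7 ALLOC][8-19 ALLOC][20-38 FREE] -> NULL

Answer: NULL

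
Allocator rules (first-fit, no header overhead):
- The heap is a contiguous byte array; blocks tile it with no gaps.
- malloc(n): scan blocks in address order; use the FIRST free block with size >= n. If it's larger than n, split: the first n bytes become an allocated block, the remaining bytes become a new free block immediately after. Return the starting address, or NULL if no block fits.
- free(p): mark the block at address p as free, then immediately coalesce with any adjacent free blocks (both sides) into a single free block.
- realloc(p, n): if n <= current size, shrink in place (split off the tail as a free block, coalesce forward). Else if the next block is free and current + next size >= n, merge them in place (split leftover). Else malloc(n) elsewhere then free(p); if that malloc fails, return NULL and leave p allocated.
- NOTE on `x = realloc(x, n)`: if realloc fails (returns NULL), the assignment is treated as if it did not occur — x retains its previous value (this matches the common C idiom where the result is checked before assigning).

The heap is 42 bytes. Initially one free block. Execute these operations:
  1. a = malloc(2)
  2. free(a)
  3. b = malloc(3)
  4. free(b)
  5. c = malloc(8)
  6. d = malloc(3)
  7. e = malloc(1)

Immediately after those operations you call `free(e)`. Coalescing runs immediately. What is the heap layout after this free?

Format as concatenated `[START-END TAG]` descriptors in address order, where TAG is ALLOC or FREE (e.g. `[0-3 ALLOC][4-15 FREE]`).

Answer: [0-7 ALLOC][8-10 ALLOC][11-41 FREE]

Derivation:
Op 1: a = malloc(2) -> a = 0; heap: [0-1 ALLOC][2-41 FREE]
Op 2: free(a) -> (freed a); heap: [0-41 FREE]
Op 3: b = malloc(3) -> b = 0; heap: [0-2 ALLOC][3-41 FREE]
Op 4: free(b) -> (freed b); heap: [0-41 FREE]
Op 5: c = malloc(8) -> c = 0; heap: [0-7 ALLOC][8-41 FREE]
Op 6: d = malloc(3) -> d = 8; heap: [0-7 ALLOC][8-10 ALLOC][11-41 FREE]
Op 7: e = malloc(1) -> e = 11; heap: [0-7 ALLOC][8-10 ALLOC][11-11 ALLOC][12-41 FREE]
free(e): e = 11 -> block [11-11 ALLOC]; mark free, coalesce with adjacent free neighbors -> [0-7 ALLOC][8-10 ALLOC][11-41 FREE]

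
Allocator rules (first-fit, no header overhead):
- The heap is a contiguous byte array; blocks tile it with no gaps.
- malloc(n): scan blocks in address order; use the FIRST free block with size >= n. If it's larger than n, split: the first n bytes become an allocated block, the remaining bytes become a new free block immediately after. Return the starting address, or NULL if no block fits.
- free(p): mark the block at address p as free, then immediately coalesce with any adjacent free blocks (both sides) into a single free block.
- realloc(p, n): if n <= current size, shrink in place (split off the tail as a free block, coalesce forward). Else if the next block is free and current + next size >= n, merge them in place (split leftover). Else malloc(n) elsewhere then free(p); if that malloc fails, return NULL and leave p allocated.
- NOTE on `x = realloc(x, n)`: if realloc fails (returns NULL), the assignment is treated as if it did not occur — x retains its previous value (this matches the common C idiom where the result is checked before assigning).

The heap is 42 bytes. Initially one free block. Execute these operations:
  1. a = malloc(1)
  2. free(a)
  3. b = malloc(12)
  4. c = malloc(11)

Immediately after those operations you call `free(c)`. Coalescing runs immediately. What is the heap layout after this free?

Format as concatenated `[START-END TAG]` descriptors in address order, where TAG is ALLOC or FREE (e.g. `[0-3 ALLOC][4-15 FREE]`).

Op 1: a = malloc(1) -> a = 0; heap: [0-0 ALLOC][1-41 FREE]
Op 2: free(a) -> (freed a); heap: [0-41 FREE]
Op 3: b = malloc(12) -> b = 0; heap: [0-11 ALLOC][12-41 FREE]
Op 4: c = malloc(11) -> c = 12; heap: [0-11 ALLOC][12-22 ALLOC][23-41 FREE]
free(c): c = 12 -> block [12-22 ALLOC]; mark free, coalesce with adjacent free neighbors -> [0-11 ALLOC][12-41 FREE]

Answer: [0-11 ALLOC][12-41 FREE]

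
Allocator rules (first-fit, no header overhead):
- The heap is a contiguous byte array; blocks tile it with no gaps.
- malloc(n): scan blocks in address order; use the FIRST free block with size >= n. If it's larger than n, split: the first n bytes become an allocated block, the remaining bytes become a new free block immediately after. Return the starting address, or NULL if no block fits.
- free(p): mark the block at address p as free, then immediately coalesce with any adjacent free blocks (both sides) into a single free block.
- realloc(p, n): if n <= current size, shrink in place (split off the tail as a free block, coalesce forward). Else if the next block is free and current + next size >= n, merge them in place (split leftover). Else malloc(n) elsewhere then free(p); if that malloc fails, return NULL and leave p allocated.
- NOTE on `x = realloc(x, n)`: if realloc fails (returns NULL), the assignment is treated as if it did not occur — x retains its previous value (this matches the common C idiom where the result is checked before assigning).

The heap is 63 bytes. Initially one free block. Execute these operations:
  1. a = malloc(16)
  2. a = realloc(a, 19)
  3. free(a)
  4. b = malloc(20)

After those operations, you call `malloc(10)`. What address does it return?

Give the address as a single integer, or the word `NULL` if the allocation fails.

Answer: 20

Derivation:
Op 1: a = malloc(16) -> a = 0; heap: [0-15 ALLOC][16-62 FREE]
Op 2: a = realloc(a, 19) -> a = 0; heap: [0-18 ALLOC][19-62 FREE]
Op 3: free(a) -> (freed a); heap: [0-62 FREE]
Op 4: b = malloc(20) -> b = 0; heap: [0-19 ALLOC][20-62 FREE]
malloc(10): first-fit scan over [0-19 ALLOC][20-62 FREE] -> 20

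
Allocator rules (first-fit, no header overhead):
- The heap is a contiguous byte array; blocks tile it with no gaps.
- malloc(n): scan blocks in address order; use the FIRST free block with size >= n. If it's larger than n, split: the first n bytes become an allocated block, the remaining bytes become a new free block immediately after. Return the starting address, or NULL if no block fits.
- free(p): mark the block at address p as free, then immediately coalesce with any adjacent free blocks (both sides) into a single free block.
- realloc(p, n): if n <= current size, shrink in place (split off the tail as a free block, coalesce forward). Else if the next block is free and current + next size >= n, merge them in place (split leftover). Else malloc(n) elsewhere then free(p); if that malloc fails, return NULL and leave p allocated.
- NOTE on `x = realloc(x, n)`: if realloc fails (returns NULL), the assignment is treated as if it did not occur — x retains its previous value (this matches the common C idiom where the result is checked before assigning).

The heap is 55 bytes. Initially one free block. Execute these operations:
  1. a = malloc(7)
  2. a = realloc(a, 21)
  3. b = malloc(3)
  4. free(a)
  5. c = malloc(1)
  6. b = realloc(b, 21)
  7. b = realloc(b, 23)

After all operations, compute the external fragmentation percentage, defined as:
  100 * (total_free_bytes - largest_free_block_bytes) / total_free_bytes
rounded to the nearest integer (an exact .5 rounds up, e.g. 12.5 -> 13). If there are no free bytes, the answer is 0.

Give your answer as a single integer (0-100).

Op 1: a = malloc(7) -> a = 0; heap: [0-6 ALLOC][7-54 FREE]
Op 2: a = realloc(a, 21) -> a = 0; heap: [0-20 ALLOC][21-54 FREE]
Op 3: b = malloc(3) -> b = 21; heap: [0-20 ALLOC][21-23 ALLOC][24-54 FREE]
Op 4: free(a) -> (freed a); heap: [0-20 FREE][21-23 ALLOC][24-54 FREE]
Op 5: c = malloc(1) -> c = 0; heap: [0-0 ALLOC][1-20 FREE][21-23 ALLOC][24-54 FREE]
Op 6: b = realloc(b, 21) -> b = 21; heap: [0-0 ALLOC][1-20 FREE][21-41 ALLOC][42-54 FREE]
Op 7: b = realloc(b, 23) -> b = 21; heap: [0-0 ALLOC][1-20 FREE][21-43 ALLOC][44-54 FREE]
Free blocks: [20 11] total_free=31 largest=20 -> 100*(31-20)/31 = 1100/31 ≈ 35.484 -> rounds to 35

Answer: 35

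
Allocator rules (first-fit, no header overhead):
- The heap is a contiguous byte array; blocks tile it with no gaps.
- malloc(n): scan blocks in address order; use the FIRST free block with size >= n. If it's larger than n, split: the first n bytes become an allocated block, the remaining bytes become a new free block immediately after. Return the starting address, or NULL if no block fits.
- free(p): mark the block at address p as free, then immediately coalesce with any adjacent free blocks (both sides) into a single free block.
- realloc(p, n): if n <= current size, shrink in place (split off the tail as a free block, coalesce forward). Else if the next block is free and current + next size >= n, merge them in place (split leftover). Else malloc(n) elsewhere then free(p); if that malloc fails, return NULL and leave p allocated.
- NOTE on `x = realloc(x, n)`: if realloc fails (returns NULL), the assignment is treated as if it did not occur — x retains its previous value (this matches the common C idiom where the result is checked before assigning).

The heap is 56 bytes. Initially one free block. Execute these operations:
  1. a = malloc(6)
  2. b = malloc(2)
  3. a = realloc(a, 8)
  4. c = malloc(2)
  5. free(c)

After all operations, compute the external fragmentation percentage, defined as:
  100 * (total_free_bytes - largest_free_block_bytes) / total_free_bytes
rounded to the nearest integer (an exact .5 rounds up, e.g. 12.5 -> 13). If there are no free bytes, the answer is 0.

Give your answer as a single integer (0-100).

Op 1: a = malloc(6) -> a = 0; heap: [0-5 ALLOC][6-55 FREE]
Op 2: b = malloc(2) -> b = 6; heap: [0-5 ALLOC][6-7 ALLOC][8-55 FREE]
Op 3: a = realloc(a, 8) -> a = 8; heap: [0-5 FREE][6-7 ALLOC][8-15 ALLOC][16-55 FREE]
Op 4: c = malloc(2) -> c = 0; heap: [0-1 ALLOC][2-5 FREE][6-7 ALLOC][8-15 ALLOC][16-55 FREE]
Op 5: free(c) -> (freed c); heap: [0-5 FREE][6-7 ALLOC][8-15 ALLOC][16-55 FREE]
Free blocks: [6 40] total_free=46 largest=40 -> 100*(46-40)/46 = 600/46 ≈ 13.043 -> rounds to 13

Answer: 13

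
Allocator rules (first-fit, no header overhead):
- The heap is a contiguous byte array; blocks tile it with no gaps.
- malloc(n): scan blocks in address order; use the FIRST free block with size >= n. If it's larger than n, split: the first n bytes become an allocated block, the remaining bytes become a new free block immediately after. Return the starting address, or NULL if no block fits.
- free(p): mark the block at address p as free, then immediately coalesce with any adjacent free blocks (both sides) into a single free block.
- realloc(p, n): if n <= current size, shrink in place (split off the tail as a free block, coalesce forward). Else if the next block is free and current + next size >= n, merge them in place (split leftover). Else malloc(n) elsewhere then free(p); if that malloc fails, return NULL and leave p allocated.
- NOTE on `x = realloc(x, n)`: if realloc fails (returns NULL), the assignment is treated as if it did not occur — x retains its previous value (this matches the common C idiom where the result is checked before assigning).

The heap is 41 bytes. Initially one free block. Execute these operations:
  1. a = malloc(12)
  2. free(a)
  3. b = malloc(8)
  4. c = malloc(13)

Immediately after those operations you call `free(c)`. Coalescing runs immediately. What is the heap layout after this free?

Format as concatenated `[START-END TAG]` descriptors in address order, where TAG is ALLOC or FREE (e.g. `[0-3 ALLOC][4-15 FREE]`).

Op 1: a = malloc(12) -> a = 0; heap: [0-11 ALLOC][12-40 FREE]
Op 2: free(a) -> (freed a); heap: [0-40 FREE]
Op 3: b = malloc(8) -> b = 0; heap: [0-7 ALLOC][8-40 FREE]
Op 4: c = malloc(13) -> c = 8; heap: [0-7 ALLOC][8-20 ALLOC][21-40 FREE]
free(c): c = 8 -> block [8-20 ALLOC]; mark free, coalesce with adjacent free neighbors -> [0-7 ALLOC][8-40 FREE]

Answer: [0-7 ALLOC][8-40 FREE]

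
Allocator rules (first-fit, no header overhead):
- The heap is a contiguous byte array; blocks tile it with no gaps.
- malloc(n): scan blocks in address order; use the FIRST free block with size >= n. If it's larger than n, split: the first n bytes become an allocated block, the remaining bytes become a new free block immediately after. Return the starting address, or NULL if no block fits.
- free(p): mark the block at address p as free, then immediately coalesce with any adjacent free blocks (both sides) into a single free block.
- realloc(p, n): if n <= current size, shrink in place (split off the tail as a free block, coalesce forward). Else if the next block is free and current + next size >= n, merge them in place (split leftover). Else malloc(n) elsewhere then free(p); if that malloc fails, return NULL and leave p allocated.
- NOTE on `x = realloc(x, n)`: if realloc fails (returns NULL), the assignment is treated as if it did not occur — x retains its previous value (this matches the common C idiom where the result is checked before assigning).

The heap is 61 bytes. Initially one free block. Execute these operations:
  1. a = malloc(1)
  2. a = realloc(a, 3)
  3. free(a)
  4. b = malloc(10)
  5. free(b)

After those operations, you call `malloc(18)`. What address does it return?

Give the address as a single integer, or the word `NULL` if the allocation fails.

Op 1: a = malloc(1) -> a = 0; heap: [0-0 ALLOC][1-60 FREE]
Op 2: a = realloc(a, 3) -> a = 0; heap: [0-2 ALLOC][3-60 FREE]
Op 3: free(a) -> (freed a); heap: [0-60 FREE]
Op 4: b = malloc(10) -> b = 0; heap: [0-9 ALLOC][10-60 FREE]
Op 5: free(b) -> (freed b); heap: [0-60 FREE]
malloc(18): first-fit scan over [0-60 FREE] -> 0

Answer: 0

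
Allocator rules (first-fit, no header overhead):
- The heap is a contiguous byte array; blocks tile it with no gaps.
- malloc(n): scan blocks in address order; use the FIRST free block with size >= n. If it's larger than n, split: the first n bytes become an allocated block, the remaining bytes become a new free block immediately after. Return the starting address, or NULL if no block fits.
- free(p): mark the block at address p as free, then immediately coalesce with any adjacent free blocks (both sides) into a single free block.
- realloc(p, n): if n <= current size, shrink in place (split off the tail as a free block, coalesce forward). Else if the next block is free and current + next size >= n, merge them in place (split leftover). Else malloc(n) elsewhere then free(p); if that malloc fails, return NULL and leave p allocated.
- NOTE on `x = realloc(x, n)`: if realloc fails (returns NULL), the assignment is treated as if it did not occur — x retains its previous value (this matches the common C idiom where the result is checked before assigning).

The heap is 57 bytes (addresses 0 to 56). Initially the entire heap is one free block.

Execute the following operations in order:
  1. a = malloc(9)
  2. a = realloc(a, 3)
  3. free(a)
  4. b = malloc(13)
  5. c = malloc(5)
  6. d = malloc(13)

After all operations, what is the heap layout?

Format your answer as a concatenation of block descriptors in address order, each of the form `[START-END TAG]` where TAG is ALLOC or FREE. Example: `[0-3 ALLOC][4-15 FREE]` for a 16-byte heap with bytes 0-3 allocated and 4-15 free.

Answer: [0-12 ALLOC][13-17 ALLOC][18-30 ALLOC][31-56 FREE]

Derivation:
Op 1: a = malloc(9) -> a = 0; heap: [0-8 ALLOC][9-56 FREE]
Op 2: a = realloc(a, 3) -> a = 0; heap: [0-2 ALLOC][3-56 FREE]
Op 3: free(a) -> (freed a); heap: [0-56 FREE]
Op 4: b = malloc(13) -> b = 0; heap: [0-12 ALLOC][13-56 FREE]
Op 5: c = malloc(5) -> c = 13; heap: [0-12 ALLOC][13-17 ALLOC][18-56 FREE]
Op 6: d = malloc(13) -> d = 18; heap: [0-12 ALLOC][13-17 ALLOC][18-30 ALLOC][31-56 FREE]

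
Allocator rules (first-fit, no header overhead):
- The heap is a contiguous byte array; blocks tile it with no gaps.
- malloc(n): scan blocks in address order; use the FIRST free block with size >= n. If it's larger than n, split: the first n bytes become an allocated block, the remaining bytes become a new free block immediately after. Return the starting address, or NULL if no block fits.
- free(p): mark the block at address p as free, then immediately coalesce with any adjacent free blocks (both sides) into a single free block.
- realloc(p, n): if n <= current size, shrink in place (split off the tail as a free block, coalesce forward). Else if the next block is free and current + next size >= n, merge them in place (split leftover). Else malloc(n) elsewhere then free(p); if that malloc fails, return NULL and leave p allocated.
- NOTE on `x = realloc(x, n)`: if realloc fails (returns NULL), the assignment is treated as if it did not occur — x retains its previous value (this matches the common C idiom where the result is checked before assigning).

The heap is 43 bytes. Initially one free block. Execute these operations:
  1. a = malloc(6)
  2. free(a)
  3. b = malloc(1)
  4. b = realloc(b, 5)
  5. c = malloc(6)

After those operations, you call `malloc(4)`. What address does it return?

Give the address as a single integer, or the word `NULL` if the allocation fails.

Answer: 11

Derivation:
Op 1: a = malloc(6) -> a = 0; heap: [0-5 ALLOC][6-42 FREE]
Op 2: free(a) -> (freed a); heap: [0-42 FREE]
Op 3: b = malloc(1) -> b = 0; heap: [0-0 ALLOC][1-42 FREE]
Op 4: b = realloc(b, 5) -> b = 0; heap: [0-4 ALLOC][5-42 FREE]
Op 5: c = malloc(6) -> c = 5; heap: [0-4 ALLOC][5-10 ALLOC][11-42 FREE]
malloc(4): first-fit scan over [0-4 ALLOC][5-10 ALLOC][11-42 FREE] -> 11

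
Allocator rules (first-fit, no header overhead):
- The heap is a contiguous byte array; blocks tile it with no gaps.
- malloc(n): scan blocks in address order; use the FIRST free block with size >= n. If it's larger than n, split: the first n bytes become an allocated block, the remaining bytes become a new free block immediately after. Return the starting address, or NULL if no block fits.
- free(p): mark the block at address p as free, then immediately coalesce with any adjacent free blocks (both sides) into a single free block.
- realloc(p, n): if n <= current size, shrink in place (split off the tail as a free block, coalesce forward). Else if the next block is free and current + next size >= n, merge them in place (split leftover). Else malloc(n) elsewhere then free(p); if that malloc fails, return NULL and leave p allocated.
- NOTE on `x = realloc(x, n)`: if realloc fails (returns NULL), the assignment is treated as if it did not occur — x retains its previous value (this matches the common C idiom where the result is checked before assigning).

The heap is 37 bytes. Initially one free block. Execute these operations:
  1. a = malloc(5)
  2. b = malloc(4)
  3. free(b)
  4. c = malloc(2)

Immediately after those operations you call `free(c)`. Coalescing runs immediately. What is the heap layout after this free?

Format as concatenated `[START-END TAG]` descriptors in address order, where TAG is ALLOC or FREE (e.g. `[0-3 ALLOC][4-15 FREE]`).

Answer: [0-4 ALLOC][5-36 FREE]

Derivation:
Op 1: a = malloc(5) -> a = 0; heap: [0-4 ALLOC][5-36 FREE]
Op 2: b = malloc(4) -> b = 5; heap: [0-4 ALLOC][5-8 ALLOC][9-36 FREE]
Op 3: free(b) -> (freed b); heap: [0-4 ALLOC][5-36 FREE]
Op 4: c = malloc(2) -> c = 5; heap: [0-4 ALLOC][5-6 ALLOC][7-36 FREE]
free(c): c = 5 -> block [5-6 ALLOC]; mark free, coalesce with adjacent free neighbors -> [0-4 ALLOC][5-36 FREE]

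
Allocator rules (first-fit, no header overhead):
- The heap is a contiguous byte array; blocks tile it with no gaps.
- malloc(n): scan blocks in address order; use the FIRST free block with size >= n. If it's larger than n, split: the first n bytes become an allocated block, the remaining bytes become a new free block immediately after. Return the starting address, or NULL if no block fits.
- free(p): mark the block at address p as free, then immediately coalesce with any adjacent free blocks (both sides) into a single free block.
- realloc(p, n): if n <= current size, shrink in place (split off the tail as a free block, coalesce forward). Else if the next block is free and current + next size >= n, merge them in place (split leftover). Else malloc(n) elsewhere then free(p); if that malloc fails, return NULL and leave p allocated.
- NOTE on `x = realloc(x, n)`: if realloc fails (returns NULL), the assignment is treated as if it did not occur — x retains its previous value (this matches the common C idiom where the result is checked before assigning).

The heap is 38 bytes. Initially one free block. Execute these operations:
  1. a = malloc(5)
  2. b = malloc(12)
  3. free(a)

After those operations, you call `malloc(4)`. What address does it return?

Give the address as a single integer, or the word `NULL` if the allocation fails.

Answer: 0

Derivation:
Op 1: a = malloc(5) -> a = 0; heap: [0-4 ALLOC][5-37 FREE]
Op 2: b = malloc(12) -> b = 5; heap: [0-4 ALLOC][5-16 ALLOC][17-37 FREE]
Op 3: free(a) -> (freed a); heap: [0-4 FREE][5-16 ALLOC][17-37 FREE]
malloc(4): first-fit scan over [0-4 FREE][5-16 ALLOC][17-37 FREE] -> 0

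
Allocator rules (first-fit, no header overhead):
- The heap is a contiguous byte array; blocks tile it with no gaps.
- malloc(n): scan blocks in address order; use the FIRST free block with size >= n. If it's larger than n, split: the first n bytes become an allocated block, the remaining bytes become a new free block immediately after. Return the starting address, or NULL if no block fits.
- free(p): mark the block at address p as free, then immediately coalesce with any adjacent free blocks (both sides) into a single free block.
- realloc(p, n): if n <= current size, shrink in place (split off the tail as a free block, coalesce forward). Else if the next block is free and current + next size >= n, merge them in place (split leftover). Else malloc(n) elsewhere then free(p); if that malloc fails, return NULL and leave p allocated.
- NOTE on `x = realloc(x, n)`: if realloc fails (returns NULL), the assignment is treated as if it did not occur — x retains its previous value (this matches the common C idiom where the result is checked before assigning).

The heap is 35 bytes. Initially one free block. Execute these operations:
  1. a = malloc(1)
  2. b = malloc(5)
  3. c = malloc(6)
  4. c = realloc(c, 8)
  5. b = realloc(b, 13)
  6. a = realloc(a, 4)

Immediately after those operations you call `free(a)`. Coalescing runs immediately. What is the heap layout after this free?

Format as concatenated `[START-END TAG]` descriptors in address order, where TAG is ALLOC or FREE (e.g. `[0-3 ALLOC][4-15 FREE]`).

Op 1: a = malloc(1) -> a = 0; heap: [0-0 ALLOC][1-34 FREE]
Op 2: b = malloc(5) -> b = 1; heap: [0-0 ALLOC][1-5 ALLOC][6-34 FREE]
Op 3: c = malloc(6) -> c = 6; heap: [0-0 ALLOC][1-5 ALLOC][6-11 ALLOC][12-34 FREE]
Op 4: c = realloc(c, 8) -> c = 6; heap: [0-0 ALLOC][1-5 ALLOC][6-13 ALLOC][14-34 FREE]
Op 5: b = realloc(b, 13) -> b = 14; heap: [0-0 ALLOC][1-5 FREE][6-13 ALLOC][14-26 ALLOC][27-34 FREE]
Op 6: a = realloc(a, 4) -> a = 0; heap: [0-3 ALLOC][4-5 FREE][6-13 ALLOC][14-26 ALLOC][27-34 FREE]
free(a): a = 0 -> block [0-3 ALLOC]; mark free, coalesce with adjacent free neighbors -> [0-5 FREE][6-13 ALLOC][14-26 ALLOC][27-34 FREE]

Answer: [0-5 FREE][6-13 ALLOC][14-26 ALLOC][27-34 FREE]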